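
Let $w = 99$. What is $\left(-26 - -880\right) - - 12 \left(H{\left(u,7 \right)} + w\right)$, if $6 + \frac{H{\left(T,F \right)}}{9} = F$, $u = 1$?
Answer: $2150$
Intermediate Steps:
$H{\left(T,F \right)} = -54 + 9 F$
$\left(-26 - -880\right) - - 12 \left(H{\left(u,7 \right)} + w\right) = \left(-26 - -880\right) - - 12 \left(\left(-54 + 9 \cdot 7\right) + 99\right) = \left(-26 + 880\right) - - 12 \left(\left(-54 + 63\right) + 99\right) = 854 - - 12 \left(9 + 99\right) = 854 - \left(-12\right) 108 = 854 - -1296 = 854 + 1296 = 2150$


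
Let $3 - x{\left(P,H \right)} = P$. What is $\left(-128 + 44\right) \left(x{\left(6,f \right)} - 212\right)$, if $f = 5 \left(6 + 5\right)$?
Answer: $18060$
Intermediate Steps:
$f = 55$ ($f = 5 \cdot 11 = 55$)
$x{\left(P,H \right)} = 3 - P$
$\left(-128 + 44\right) \left(x{\left(6,f \right)} - 212\right) = \left(-128 + 44\right) \left(\left(3 - 6\right) - 212\right) = - 84 \left(\left(3 - 6\right) - 212\right) = - 84 \left(-3 - 212\right) = \left(-84\right) \left(-215\right) = 18060$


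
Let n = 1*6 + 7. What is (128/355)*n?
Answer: 1664/355 ≈ 4.6873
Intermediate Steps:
n = 13 (n = 6 + 7 = 13)
(128/355)*n = (128/355)*13 = 1664/355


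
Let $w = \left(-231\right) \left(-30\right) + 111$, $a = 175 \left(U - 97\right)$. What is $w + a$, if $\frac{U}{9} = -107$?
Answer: $-178459$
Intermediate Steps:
$U = -963$ ($U = 9 \left(-107\right) = -963$)
$a = -185500$ ($a = 175 \left(-963 - 97\right) = 175 \left(-1060\right) = -185500$)
$w = 7041$ ($w = 6930 + 111 = 7041$)
$w + a = 7041 - 185500 = -178459$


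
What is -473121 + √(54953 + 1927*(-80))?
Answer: -473121 + 3*I*√11023 ≈ -4.7312e+5 + 314.97*I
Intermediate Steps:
-473121 + √(54953 + 1927*(-80)) = -473121 + √(54953 - 154160) = -473121 + √(-99207) = -473121 + 3*I*√11023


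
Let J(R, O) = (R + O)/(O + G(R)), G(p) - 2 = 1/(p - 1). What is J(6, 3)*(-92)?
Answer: -2070/13 ≈ -159.23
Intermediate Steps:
G(p) = 2 + 1/(-1 + p) (G(p) = 2 + 1/(p - 1) = 2 + 1/(-1 + p))
J(R, O) = (O + R)/(O + (-1 + 2*R)/(-1 + R)) (J(R, O) = (R + O)/(O + (-1 + 2*R)/(-1 + R)) = (O + R)/(O + (-1 + 2*R)/(-1 + R)))
J(6, 3)*(-92) = ((-1 + 6)*(3 + 6)/(-1 + 2*6 + 3*(-1 + 6)))*(-92) = (5*9/(-1 + 12 + 3*5))*(-92) = (5*9/(-1 + 12 + 15))*(-92) = (5*9/26)*(-92) = ((1/26)*5*9)*(-92) = (45/26)*(-92) = -2070/13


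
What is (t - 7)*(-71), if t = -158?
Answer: 11715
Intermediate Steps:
(t - 7)*(-71) = (-158 - 7)*(-71) = -165*(-71) = 11715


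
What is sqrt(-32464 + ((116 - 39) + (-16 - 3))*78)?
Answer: 2*I*sqrt(6985) ≈ 167.15*I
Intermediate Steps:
sqrt(-32464 + ((116 - 39) + (-16 - 3))*78) = sqrt(-32464 + (77 - 19)*78) = sqrt(-32464 + 58*78) = sqrt(-32464 + 4524) = sqrt(-27940) = 2*I*sqrt(6985)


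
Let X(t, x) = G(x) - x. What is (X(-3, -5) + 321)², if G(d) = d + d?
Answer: 99856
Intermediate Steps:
G(d) = 2*d
X(t, x) = x (X(t, x) = 2*x - x = x)
(X(-3, -5) + 321)² = (-5 + 321)² = 316² = 99856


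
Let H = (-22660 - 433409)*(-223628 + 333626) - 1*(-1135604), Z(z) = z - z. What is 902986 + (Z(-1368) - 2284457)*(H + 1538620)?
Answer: 114597509259757552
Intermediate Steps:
Z(z) = 0
H = -50165542258 (H = -456069*109998 + 1135604 = -50166677862 + 1135604 = -50165542258)
902986 + (Z(-1368) - 2284457)*(H + 1538620) = 902986 + (0 - 2284457)*(-50165542258 + 1538620) = 902986 - 2284457*(-50164003638) = 902986 + 114597509258854566 = 114597509259757552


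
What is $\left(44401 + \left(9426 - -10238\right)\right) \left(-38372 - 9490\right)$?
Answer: $-3066279030$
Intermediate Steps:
$\left(44401 + \left(9426 - -10238\right)\right) \left(-38372 - 9490\right) = \left(44401 + \left(9426 + 10238\right)\right) \left(-47862\right) = \left(44401 + 19664\right) \left(-47862\right) = 64065 \left(-47862\right) = -3066279030$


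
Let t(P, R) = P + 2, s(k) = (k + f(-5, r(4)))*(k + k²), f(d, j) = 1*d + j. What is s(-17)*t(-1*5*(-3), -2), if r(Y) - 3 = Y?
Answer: -69360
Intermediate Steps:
r(Y) = 3 + Y
f(d, j) = d + j
s(k) = (2 + k)*(k + k²) (s(k) = (k + (-5 + (3 + 4)))*(k + k²) = (k + (-5 + 7))*(k + k²) = (k + 2)*(k + k²) = (2 + k)*(k + k²))
t(P, R) = 2 + P
s(-17)*t(-1*5*(-3), -2) = (-17*(2 + (-17)² + 3*(-17)))*(2 - 1*5*(-3)) = (-17*(2 + 289 - 51))*(2 - 5*(-3)) = (-17*240)*(2 + 15) = -4080*17 = -69360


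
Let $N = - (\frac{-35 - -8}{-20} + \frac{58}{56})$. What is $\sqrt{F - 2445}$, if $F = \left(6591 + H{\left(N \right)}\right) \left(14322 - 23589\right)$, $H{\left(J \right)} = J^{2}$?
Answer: $\frac{i \sqrt{299556533163}}{70} \approx 7818.8 i$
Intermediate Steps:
$N = - \frac{167}{70}$ ($N = - (\left(-35 + 8\right) \left(- \frac{1}{20}\right) + 58 \cdot \frac{1}{56}) = - (\left(-27\right) \left(- \frac{1}{20}\right) + \frac{29}{28}) = - (\frac{27}{20} + \frac{29}{28}) = \left(-1\right) \frac{167}{70} = - \frac{167}{70} \approx -2.3857$)
$F = - \frac{299544552663}{4900}$ ($F = \left(6591 + \left(- \frac{167}{70}\right)^{2}\right) \left(14322 - 23589\right) = \left(6591 + \frac{27889}{4900}\right) \left(-9267\right) = \frac{32323789}{4900} \left(-9267\right) = - \frac{299544552663}{4900} \approx -6.1132 \cdot 10^{7}$)
$\sqrt{F - 2445} = \sqrt{- \frac{299544552663}{4900} - 2445} = \sqrt{- \frac{299556533163}{4900}} = \frac{i \sqrt{299556533163}}{70}$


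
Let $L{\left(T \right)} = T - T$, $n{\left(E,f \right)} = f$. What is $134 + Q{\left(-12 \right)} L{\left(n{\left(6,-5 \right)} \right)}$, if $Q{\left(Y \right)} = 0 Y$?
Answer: $134$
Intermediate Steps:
$L{\left(T \right)} = 0$
$Q{\left(Y \right)} = 0$
$134 + Q{\left(-12 \right)} L{\left(n{\left(6,-5 \right)} \right)} = 134 + 0 \cdot 0 = 134 + 0 = 134$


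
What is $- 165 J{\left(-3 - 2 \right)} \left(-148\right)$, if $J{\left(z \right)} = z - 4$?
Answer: $-219780$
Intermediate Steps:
$J{\left(z \right)} = -4 + z$
$- 165 J{\left(-3 - 2 \right)} \left(-148\right) = - 165 \left(-4 - 5\right) \left(-148\right) = \left(-165\right) \left(-9\right) \left(-148\right) = 1485 \left(-148\right) = -219780$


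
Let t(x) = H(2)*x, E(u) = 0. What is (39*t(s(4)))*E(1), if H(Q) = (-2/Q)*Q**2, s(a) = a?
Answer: 0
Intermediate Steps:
H(Q) = -2*Q
t(x) = -4*x (t(x) = (-2*2)*x = -4*x)
(39*t(s(4)))*E(1) = (39*(-4*4))*0 = (39*(-16))*0 = -624*0 = 0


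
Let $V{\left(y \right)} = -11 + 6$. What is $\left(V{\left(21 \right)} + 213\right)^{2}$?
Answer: $43264$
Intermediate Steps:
$V{\left(y \right)} = -5$
$\left(V{\left(21 \right)} + 213\right)^{2} = \left(-5 + 213\right)^{2} = 208^{2} = 43264$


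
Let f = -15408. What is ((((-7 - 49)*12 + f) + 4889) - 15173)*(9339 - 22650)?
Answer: 350931204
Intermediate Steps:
((((-7 - 49)*12 + f) + 4889) - 15173)*(9339 - 22650) = ((((-7 - 49)*12 - 15408) + 4889) - 15173)*(9339 - 22650) = (((-56*12 - 15408) + 4889) - 15173)*(-13311) = (((-672 - 15408) + 4889) - 15173)*(-13311) = ((-16080 + 4889) - 15173)*(-13311) = (-11191 - 15173)*(-13311) = -26364*(-13311) = 350931204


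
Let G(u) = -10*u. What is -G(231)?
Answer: 2310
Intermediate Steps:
-G(231) = -(-10)*231 = -1*(-2310) = 2310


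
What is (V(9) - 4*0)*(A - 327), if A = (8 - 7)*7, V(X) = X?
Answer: -2880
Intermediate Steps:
A = 7 (A = 1*7 = 7)
(V(9) - 4*0)*(A - 327) = (9 - 4*0)*(7 - 327) = (9 + 0)*(-320) = 9*(-320) = -2880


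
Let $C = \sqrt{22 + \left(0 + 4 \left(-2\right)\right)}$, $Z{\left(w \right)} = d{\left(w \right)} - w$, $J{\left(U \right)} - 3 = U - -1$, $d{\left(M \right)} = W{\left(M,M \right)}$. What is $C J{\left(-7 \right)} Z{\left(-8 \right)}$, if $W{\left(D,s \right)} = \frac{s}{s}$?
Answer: $- 27 \sqrt{14} \approx -101.02$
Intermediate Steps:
$W{\left(D,s \right)} = 1$
$d{\left(M \right)} = 1$
$J{\left(U \right)} = 4 + U$ ($J{\left(U \right)} = 3 + \left(U - -1\right) = 3 + \left(U + 1\right) = 3 + \left(1 + U\right) = 4 + U$)
$Z{\left(w \right)} = 1 - w$
$C = \sqrt{14}$ ($C = \sqrt{22 + \left(0 - 8\right)} = \sqrt{22 - 8} = \sqrt{14} \approx 3.7417$)
$C J{\left(-7 \right)} Z{\left(-8 \right)} = \sqrt{14} \left(4 - 7\right) \left(1 - -8\right) = \sqrt{14} \left(-3\right) \left(1 + 8\right) = - 3 \sqrt{14} \cdot 9 = - 27 \sqrt{14}$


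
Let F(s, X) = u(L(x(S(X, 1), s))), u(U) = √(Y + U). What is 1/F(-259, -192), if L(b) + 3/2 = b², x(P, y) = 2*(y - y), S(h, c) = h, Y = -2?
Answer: -I*√14/7 ≈ -0.53452*I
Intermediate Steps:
x(P, y) = 0 (x(P, y) = 2*0 = 0)
L(b) = -3/2 + b²
u(U) = √(-2 + U)
F(s, X) = I*√14/2 (F(s, X) = √(-2 + (-3/2 + 0²)) = √(-2 + (-3/2 + 0)) = √(-2 - 3/2) = √(-7/2) = I*√14/2)
1/F(-259, -192) = 1/(I*√14/2) = -I*√14/7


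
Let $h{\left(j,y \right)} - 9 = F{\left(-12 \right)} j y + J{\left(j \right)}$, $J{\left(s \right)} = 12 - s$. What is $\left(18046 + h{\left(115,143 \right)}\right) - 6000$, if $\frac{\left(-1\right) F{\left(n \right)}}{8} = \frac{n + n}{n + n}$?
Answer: $-119608$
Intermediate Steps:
$F{\left(n \right)} = -8$ ($F{\left(n \right)} = - 8 \frac{n + n}{n + n} = - 8 \frac{2 n}{2 n} = - 8 \cdot 2 n \frac{1}{2 n} = \left(-8\right) 1 = -8$)
$h{\left(j,y \right)} = 21 - j - 8 j y$ ($h{\left(j,y \right)} = 9 - \left(-12 + j - - 8 j y\right) = 9 - \left(-12 + j + 8 j y\right) = 21 - j - 8 j y$)
$\left(18046 + h{\left(115,143 \right)}\right) - 6000 = \left(18046 - \left(94 + 131560\right)\right) - 6000 = \left(18046 - 131654\right) - 6000 = -113608 - 6000 = -119608$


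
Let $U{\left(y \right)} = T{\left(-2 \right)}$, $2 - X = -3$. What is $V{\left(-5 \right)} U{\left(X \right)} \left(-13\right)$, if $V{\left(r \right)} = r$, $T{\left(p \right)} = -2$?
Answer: $-130$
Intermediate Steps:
$X = 5$ ($X = 2 - -3 = 2 + 3 = 5$)
$U{\left(y \right)} = -2$
$V{\left(-5 \right)} U{\left(X \right)} \left(-13\right) = \left(-5\right) \left(-2\right) \left(-13\right) = 10 \left(-13\right) = -130$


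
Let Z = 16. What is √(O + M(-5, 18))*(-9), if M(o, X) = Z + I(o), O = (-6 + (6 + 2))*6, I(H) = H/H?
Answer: -9*√29 ≈ -48.466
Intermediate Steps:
I(H) = 1
O = 12 (O = (-6 + 8)*6 = 2*6 = 12)
M(o, X) = 17 (M(o, X) = 16 + 1 = 17)
√(O + M(-5, 18))*(-9) = √(12 + 17)*(-9) = √29*(-9) = -9*√29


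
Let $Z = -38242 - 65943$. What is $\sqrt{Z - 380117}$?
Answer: $i \sqrt{484302} \approx 695.92 i$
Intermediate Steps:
$Z = -104185$ ($Z = -38242 - 65943 = -104185$)
$\sqrt{Z - 380117} = \sqrt{-104185 - 380117} = \sqrt{-484302} = i \sqrt{484302}$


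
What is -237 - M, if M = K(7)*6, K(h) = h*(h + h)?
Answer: -825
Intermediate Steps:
K(h) = 2*h² (K(h) = h*(2*h) = 2*h²)
M = 588 (M = (2*7²)*6 = (2*49)*6 = 98*6 = 588)
-237 - M = -237 - 1*588 = -237 - 588 = -825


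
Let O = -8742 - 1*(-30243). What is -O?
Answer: -21501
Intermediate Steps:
O = 21501 (O = -8742 + 30243 = 21501)
-O = -1*21501 = -21501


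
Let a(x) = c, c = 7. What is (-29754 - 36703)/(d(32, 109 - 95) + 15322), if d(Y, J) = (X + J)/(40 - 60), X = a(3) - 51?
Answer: -132914/30647 ≈ -4.3369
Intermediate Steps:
a(x) = 7
X = -44 (X = 7 - 51 = -44)
d(Y, J) = 11/5 - J/20 (d(Y, J) = (-44 + J)/(40 - 60) = (-44 + J)/(-20) = (-44 + J)*(-1/20) = 11/5 - J/20)
(-29754 - 36703)/(d(32, 109 - 95) + 15322) = (-29754 - 36703)/((11/5 - (109 - 95)/20) + 15322) = -66457/((11/5 - 1/20*14) + 15322) = -66457/((11/5 - 7/10) + 15322) = -66457/(3/2 + 15322) = -66457/30647/2 = -66457*2/30647 = -132914/30647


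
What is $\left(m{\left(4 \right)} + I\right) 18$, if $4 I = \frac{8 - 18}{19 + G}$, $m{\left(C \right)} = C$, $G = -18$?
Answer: $27$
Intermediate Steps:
$I = - \frac{5}{2}$ ($I = \frac{\left(8 - 18\right) \frac{1}{19 - 18}}{4} = \frac{\left(-10\right) 1^{-1}}{4} = \frac{\left(-10\right) 1}{4} = \frac{1}{4} \left(-10\right) = - \frac{5}{2} \approx -2.5$)
$\left(m{\left(4 \right)} + I\right) 18 = \left(4 - \frac{5}{2}\right) 18 = \frac{3}{2} \cdot 18 = 27$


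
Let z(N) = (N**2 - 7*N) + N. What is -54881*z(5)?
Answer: 274405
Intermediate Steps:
z(N) = N**2 - 6*N
-54881*z(5) = -274405*(-6 + 5) = -274405*(-1) = -54881*(-5) = 274405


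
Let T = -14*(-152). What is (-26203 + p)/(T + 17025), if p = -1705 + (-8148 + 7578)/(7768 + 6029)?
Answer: -128349082/88084647 ≈ -1.4571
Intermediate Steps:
T = 2128
p = -7841485/4599 (p = -1705 - 570/13797 = -1705 - 570*1/13797 = -1705 - 190/4599 = -7841485/4599 ≈ -1705.0)
(-26203 + p)/(T + 17025) = (-26203 - 7841485/4599)/(2128 + 17025) = -128349082/4599/19153 = -128349082/4599*1/19153 = -128349082/88084647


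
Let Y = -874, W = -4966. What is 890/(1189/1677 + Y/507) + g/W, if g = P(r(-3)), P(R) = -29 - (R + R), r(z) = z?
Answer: -6423616191/7324850 ≈ -876.96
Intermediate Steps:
P(R) = -29 - 2*R
g = -23 (g = -29 - 2*(-3) = -29 + 6 = -23)
890/(1189/1677 + Y/507) + g/W = 890/(1189/1677 - 874/507) - 23/(-4966) = 890/(1189*(1/1677) - 874*1/507) - 23*(-1/4966) = 890/(1189/1677 - 874/507) + 23/4966 = 890/(-7375/7267) + 23/4966 = 890*(-7267/7375) + 23/4966 = -1293526/1475 + 23/4966 = -6423616191/7324850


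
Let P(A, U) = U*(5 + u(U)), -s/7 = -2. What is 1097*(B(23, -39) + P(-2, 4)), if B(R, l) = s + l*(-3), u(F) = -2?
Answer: 156871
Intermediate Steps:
s = 14 (s = -7*(-2) = 14)
P(A, U) = 3*U (P(A, U) = U*(5 - 2) = U*3 = 3*U)
B(R, l) = 14 - 3*l (B(R, l) = 14 + l*(-3) = 14 - 3*l)
1097*(B(23, -39) + P(-2, 4)) = 1097*((14 - 3*(-39)) + 3*4) = 1097*((14 + 117) + 12) = 1097*(131 + 12) = 1097*143 = 156871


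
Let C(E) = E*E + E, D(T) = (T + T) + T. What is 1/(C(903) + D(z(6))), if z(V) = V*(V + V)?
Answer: 1/816528 ≈ 1.2247e-6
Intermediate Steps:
z(V) = 2*V² (z(V) = V*(2*V) = 2*V²)
D(T) = 3*T (D(T) = 2*T + T = 3*T)
C(E) = E + E² (C(E) = E² + E = E + E²)
1/(C(903) + D(z(6))) = 1/(903*(1 + 903) + 3*(2*6²)) = 1/(903*904 + 3*(2*36)) = 1/(816312 + 3*72) = 1/(816312 + 216) = 1/816528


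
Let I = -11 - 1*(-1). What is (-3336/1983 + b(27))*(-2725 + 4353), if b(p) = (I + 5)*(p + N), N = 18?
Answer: -243934636/661 ≈ -3.6904e+5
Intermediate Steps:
I = -10 (I = -11 + 1 = -10)
b(p) = -90 - 5*p (b(p) = (-10 + 5)*(p + 18) = -5*(18 + p) = -90 - 5*p)
(-3336/1983 + b(27))*(-2725 + 4353) = (-3336/1983 + (-90 - 5*27))*(-2725 + 4353) = (-3336*1/1983 + (-90 - 135))*1628 = (-1112/661 - 225)*1628 = -149837/661*1628 = -243934636/661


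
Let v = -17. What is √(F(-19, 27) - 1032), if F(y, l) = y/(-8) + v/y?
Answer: I*√5941946/76 ≈ 32.074*I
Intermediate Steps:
F(y, l) = -17/y - y/8 (F(y, l) = y/(-8) - 17/y = y*(-⅛) - 17/y = -y/8 - 17/y = -17/y - y/8)
√(F(-19, 27) - 1032) = √((-17/(-19) - ⅛*(-19)) - 1032) = √((-17*(-1/19) + 19/8) - 1032) = √((17/19 + 19/8) - 1032) = √(497/152 - 1032) = √(-156367/152) = I*√5941946/76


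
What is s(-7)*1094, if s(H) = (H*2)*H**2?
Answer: -750484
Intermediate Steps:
s(H) = 2*H**3 (s(H) = (2*H)*H**2 = 2*H**3)
s(-7)*1094 = (2*(-7)**3)*1094 = (2*(-343))*1094 = -686*1094 = -750484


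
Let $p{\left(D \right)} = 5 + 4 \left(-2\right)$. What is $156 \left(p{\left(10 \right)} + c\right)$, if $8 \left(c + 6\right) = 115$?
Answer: $\frac{1677}{2} \approx 838.5$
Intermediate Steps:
$p{\left(D \right)} = -3$ ($p{\left(D \right)} = 5 - 8 = -3$)
$c = \frac{67}{8}$ ($c = -6 + \frac{1}{8} \cdot 115 = -6 + \frac{115}{8} = \frac{67}{8} \approx 8.375$)
$156 \left(p{\left(10 \right)} + c\right) = 156 \left(-3 + \frac{67}{8}\right) = 156 \cdot \frac{43}{8} = \frac{1677}{2}$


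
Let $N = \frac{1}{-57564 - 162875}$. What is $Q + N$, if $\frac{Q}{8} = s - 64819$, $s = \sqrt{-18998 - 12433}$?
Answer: $- \frac{114309084329}{220439} + 8 i \sqrt{31431} \approx -5.1855 \cdot 10^{5} + 1418.3 i$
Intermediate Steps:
$s = i \sqrt{31431}$ ($s = \sqrt{-31431} = i \sqrt{31431} \approx 177.29 i$)
$Q = -518552 + 8 i \sqrt{31431}$ ($Q = 8 \left(i \sqrt{31431} - 64819\right) = 8 \left(-64819 + i \sqrt{31431}\right) = -518552 + 8 i \sqrt{31431} \approx -5.1855 \cdot 10^{5} + 1418.3 i$)
$N = - \frac{1}{220439}$ ($N = \frac{1}{-220439} = - \frac{1}{220439} \approx -4.5364 \cdot 10^{-6}$)
$Q + N = \left(-518552 + 8 i \sqrt{31431}\right) - \frac{1}{220439} = - \frac{114309084329}{220439} + 8 i \sqrt{31431}$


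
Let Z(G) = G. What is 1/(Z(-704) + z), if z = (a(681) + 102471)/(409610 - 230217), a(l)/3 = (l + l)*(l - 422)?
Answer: -179393/125131927 ≈ -0.0014336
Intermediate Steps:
a(l) = 6*l*(-422 + l) (a(l) = 3*((l + l)*(l - 422)) = 3*((2*l)*(-422 + l)) = 3*(2*l*(-422 + l)) = 6*l*(-422 + l))
z = 1160745/179393 (z = (6*681*(-422 + 681) + 102471)/(409610 - 230217) = (6*681*259 + 102471)/179393 = (1058274 + 102471)*(1/179393) = 1160745*(1/179393) = 1160745/179393 ≈ 6.4704)
1/(Z(-704) + z) = 1/(-704 + 1160745/179393) = 1/(-125131927/179393) = -179393/125131927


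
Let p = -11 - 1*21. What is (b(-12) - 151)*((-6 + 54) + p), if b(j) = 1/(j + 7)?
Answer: -12096/5 ≈ -2419.2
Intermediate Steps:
b(j) = 1/(7 + j)
p = -32 (p = -11 - 21 = -32)
(b(-12) - 151)*((-6 + 54) + p) = (1/(7 - 12) - 151)*((-6 + 54) - 32) = (1/(-5) - 151)*(48 - 32) = (-⅕ - 151)*16 = -756/5*16 = -12096/5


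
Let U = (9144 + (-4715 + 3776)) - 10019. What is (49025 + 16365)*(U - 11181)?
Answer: -849743050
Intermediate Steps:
U = -1814 (U = (9144 - 939) - 10019 = 8205 - 10019 = -1814)
(49025 + 16365)*(U - 11181) = (49025 + 16365)*(-1814 - 11181) = 65390*(-12995) = -849743050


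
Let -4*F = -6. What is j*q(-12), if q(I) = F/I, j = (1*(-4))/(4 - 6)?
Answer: -¼ ≈ -0.25000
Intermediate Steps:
F = 3/2 (F = -¼*(-6) = 3/2 ≈ 1.5000)
j = 2 (j = -4/(-2) = -4*(-½) = 2)
q(I) = 3/(2*I)
j*q(-12) = 2*((3/2)/(-12)) = 2*((3/2)*(-1/12)) = 2*(-⅛) = -¼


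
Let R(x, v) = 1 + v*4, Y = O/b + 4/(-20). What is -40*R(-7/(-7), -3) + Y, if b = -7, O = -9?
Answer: 15438/35 ≈ 441.09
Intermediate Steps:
Y = 38/35 (Y = -9/(-7) + 4/(-20) = -9*(-⅐) + 4*(-1/20) = 9/7 - ⅕ = 38/35 ≈ 1.0857)
R(x, v) = 1 + 4*v
-40*R(-7/(-7), -3) + Y = -40*(1 + 4*(-3)) + 38/35 = -40*(1 - 12) + 38/35 = -40*(-11) + 38/35 = 440 + 38/35 = 15438/35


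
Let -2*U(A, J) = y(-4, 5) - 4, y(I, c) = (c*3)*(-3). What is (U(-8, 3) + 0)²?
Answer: 2401/4 ≈ 600.25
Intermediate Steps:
y(I, c) = -9*c (y(I, c) = (3*c)*(-3) = -9*c)
U(A, J) = 49/2 (U(A, J) = -(-9*5 - 4)/2 = -(-45 - 4)/2 = -½*(-49) = 49/2)
(U(-8, 3) + 0)² = (49/2 + 0)² = (49/2)² = 2401/4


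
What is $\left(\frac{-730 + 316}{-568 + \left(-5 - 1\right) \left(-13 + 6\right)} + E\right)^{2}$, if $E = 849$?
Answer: $\frac{49949568036}{69169} \approx 7.2214 \cdot 10^{5}$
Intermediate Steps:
$\left(\frac{-730 + 316}{-568 + \left(-5 - 1\right) \left(-13 + 6\right)} + E\right)^{2} = \left(\frac{-730 + 316}{-568 + \left(-5 - 1\right) \left(-13 + 6\right)} + 849\right)^{2} = \left(- \frac{414}{-568 - -42} + 849\right)^{2} = \left(- \frac{414}{-568 + 42} + 849\right)^{2} = \left(- \frac{414}{-526} + 849\right)^{2} = \left(\left(-414\right) \left(- \frac{1}{526}\right) + 849\right)^{2} = \left(\frac{207}{263} + 849\right)^{2} = \left(\frac{223494}{263}\right)^{2} = \frac{49949568036}{69169}$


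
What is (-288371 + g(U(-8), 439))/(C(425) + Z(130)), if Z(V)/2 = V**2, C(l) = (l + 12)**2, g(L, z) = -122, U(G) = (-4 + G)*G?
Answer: -288493/224769 ≈ -1.2835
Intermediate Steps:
U(G) = G*(-4 + G)
C(l) = (12 + l)**2
Z(V) = 2*V**2
(-288371 + g(U(-8), 439))/(C(425) + Z(130)) = (-288371 - 122)/((12 + 425)**2 + 2*130**2) = -288493/(437**2 + 2*16900) = -288493/(190969 + 33800) = -288493/224769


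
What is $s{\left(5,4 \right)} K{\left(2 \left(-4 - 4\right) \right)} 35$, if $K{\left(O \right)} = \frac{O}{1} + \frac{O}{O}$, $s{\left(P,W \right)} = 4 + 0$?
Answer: $-2100$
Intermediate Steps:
$s{\left(P,W \right)} = 4$
$K{\left(O \right)} = 1 + O$ ($K{\left(O \right)} = O 1 + 1 = O + 1 = 1 + O$)
$s{\left(5,4 \right)} K{\left(2 \left(-4 - 4\right) \right)} 35 = 4 \left(1 + 2 \left(-4 - 4\right)\right) 35 = 4 \left(1 + 2 \left(-8\right)\right) 35 = 4 \left(1 - 16\right) 35 = 4 \left(-15\right) 35 = \left(-60\right) 35 = -2100$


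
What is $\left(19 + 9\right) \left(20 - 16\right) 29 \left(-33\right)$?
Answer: $-107184$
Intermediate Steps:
$\left(19 + 9\right) \left(20 - 16\right) 29 \left(-33\right) = 28 \cdot 4 \cdot 29 \left(-33\right) = 112 \cdot 29 \left(-33\right) = 3248 \left(-33\right) = -107184$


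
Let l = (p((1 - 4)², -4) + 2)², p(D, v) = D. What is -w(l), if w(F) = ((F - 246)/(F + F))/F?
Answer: 125/29282 ≈ 0.0042688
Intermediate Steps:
l = 121 (l = ((1 - 4)² + 2)² = ((-3)² + 2)² = (9 + 2)² = 11² = 121)
w(F) = (-246 + F)/(2*F²) (w(F) = ((-246 + F)/((2*F)))/F = ((-246 + F)*(1/(2*F)))/F = ((-246 + F)/(2*F))/F = (-246 + F)/(2*F²))
-w(l) = -(-246 + 121)/(2*121²) = -(-125)/(2*14641) = -1*(-125/29282) = 125/29282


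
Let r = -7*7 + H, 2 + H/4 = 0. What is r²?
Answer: 3249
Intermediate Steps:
H = -8 (H = -8 + 4*0 = -8 + 0 = -8)
r = -57 (r = -7*7 - 8 = -49 - 8 = -57)
r² = (-57)² = 3249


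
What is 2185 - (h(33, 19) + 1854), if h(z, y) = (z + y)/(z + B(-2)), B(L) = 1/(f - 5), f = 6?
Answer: 5601/17 ≈ 329.47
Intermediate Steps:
B(L) = 1 (B(L) = 1/(6 - 5) = 1/1 = 1)
h(z, y) = (y + z)/(1 + z) (h(z, y) = (z + y)/(z + 1) = (y + z)/(1 + z))
2185 - (h(33, 19) + 1854) = 2185 - ((19 + 33)/(1 + 33) + 1854) = 2185 - (52/34 + 1854) = 2185 - ((1/34)*52 + 1854) = 2185 - (26/17 + 1854) = 2185 - 1*31544/17 = 2185 - 31544/17 = 5601/17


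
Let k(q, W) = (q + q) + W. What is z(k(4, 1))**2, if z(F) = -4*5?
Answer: 400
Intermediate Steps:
k(q, W) = W + 2*q (k(q, W) = 2*q + W = W + 2*q)
z(F) = -20
z(k(4, 1))**2 = (-20)**2 = 400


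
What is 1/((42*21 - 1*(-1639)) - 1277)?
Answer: 1/1244 ≈ 0.00080386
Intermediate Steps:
1/((42*21 - 1*(-1639)) - 1277) = 1/((882 + 1639) - 1277) = 1/(2521 - 1277) = 1/1244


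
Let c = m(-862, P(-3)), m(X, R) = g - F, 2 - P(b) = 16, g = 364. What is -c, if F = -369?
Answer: -733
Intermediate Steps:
P(b) = -14 (P(b) = 2 - 1*16 = 2 - 16 = -14)
m(X, R) = 733 (m(X, R) = 364 - 1*(-369) = 364 + 369 = 733)
c = 733
-c = -1*733 = -733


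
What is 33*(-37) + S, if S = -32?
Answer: -1253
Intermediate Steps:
33*(-37) + S = 33*(-37) - 32 = -1221 - 32 = -1253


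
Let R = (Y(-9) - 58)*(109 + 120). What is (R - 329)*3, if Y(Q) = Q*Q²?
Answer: -541656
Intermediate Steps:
Y(Q) = Q³
R = -180223 (R = ((-9)³ - 58)*(109 + 120) = (-729 - 58)*229 = -787*229 = -180223)
(R - 329)*3 = (-180223 - 329)*3 = -180552*3 = -541656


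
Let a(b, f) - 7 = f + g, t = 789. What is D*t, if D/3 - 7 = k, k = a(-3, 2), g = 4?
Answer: 47340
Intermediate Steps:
a(b, f) = 11 + f (a(b, f) = 7 + (f + 4) = 7 + (4 + f) = 11 + f)
k = 13 (k = 11 + 2 = 13)
D = 60 (D = 21 + 3*13 = 21 + 39 = 60)
D*t = 60*789 = 47340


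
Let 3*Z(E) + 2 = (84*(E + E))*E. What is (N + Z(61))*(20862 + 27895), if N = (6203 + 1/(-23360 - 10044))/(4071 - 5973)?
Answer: 645483988279774625/63534408 ≈ 1.0160e+10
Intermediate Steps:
Z(E) = -⅔ + 56*E² (Z(E) = -⅔ + ((84*(E + E))*E)/3 = -⅔ + ((84*(2*E))*E)/3 = -⅔ + ((168*E)*E)/3 = -⅔ + (168*E²)/3 = -⅔ + 56*E²)
N = -69068337/21178136 (N = (6203 + 1/(-33404))/(-1902) = (6203 - 1/33404)*(-1/1902) = (207205011/33404)*(-1/1902) = -69068337/21178136 ≈ -3.2613)
(N + Z(61))*(20862 + 27895) = (-69068337/21178136 + (-⅔ + 56*61²))*(20862 + 27895) = (-69068337/21178136 + (-⅔ + 56*3721))*48757 = (-69068337/21178136 + (-⅔ + 208376))*48757 = (-69068337/21178136 + 625126/3)*48757 = (13238796240125/63534408)*48757 = 645483988279774625/63534408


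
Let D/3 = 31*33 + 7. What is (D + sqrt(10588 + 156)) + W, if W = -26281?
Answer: -23191 + 2*sqrt(2686) ≈ -23087.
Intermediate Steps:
D = 3090 (D = 3*(31*33 + 7) = 3*(1023 + 7) = 3*1030 = 3090)
(D + sqrt(10588 + 156)) + W = (3090 + sqrt(10588 + 156)) - 26281 = (3090 + sqrt(10744)) - 26281 = (3090 + 2*sqrt(2686)) - 26281 = -23191 + 2*sqrt(2686)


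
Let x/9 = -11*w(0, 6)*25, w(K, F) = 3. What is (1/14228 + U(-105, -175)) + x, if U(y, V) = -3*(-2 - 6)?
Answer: -105301427/14228 ≈ -7401.0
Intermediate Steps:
U(y, V) = 24 (U(y, V) = -3*(-8) = 24)
x = -7425 (x = 9*(-11*3*25) = 9*(-33*25) = 9*(-825) = -7425)
(1/14228 + U(-105, -175)) + x = (1/14228 + 24) - 7425 = 341473/14228 - 7425 = -105301427/14228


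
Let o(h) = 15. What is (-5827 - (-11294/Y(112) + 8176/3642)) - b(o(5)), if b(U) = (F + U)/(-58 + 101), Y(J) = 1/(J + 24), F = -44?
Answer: 119815760596/78303 ≈ 1.5302e+6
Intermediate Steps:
Y(J) = 1/(24 + J)
b(U) = -44/43 + U/43 (b(U) = (-44 + U)/(-58 + 101) = (-44 + U)/43 = (-44 + U)*(1/43) = -44/43 + U/43)
(-5827 - (-11294/Y(112) + 8176/3642)) - b(o(5)) = (-5827 - (-11294/(1/(24 + 112)) + 8176/3642)) - (-44/43 + (1/43)*15) = (-5827 - (-11294/(1/136) + 8176*(1/3642))) - (-44/43 + 15/43) = (-5827 - (-11294/1/136 + 4088/1821)) - 1*(-29/43) = (-5827 - (-11294*136 + 4088/1821)) + 29/43 = (-5827 - (-1535984 + 4088/1821)) + 29/43 = (-5827 - 1*(-2797022776/1821)) + 29/43 = (-5827 + 2797022776/1821) + 29/43 = 2786411809/1821 + 29/43 = 119815760596/78303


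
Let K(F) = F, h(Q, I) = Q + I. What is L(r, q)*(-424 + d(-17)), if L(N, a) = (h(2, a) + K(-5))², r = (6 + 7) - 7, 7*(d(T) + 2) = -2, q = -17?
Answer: -1193600/7 ≈ -1.7051e+5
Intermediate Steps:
d(T) = -16/7 (d(T) = -2 + (⅐)*(-2) = -2 - 2/7 = -16/7)
h(Q, I) = I + Q
r = 6 (r = 13 - 7 = 6)
L(N, a) = (-3 + a)² (L(N, a) = ((a + 2) - 5)² = ((2 + a) - 5)² = (-3 + a)²)
L(r, q)*(-424 + d(-17)) = (-3 - 17)²*(-424 - 16/7) = (-20)²*(-2984/7) = 400*(-2984/7) = -1193600/7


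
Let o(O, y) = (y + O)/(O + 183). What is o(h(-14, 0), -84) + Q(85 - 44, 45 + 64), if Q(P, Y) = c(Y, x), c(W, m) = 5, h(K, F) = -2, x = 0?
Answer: 819/181 ≈ 4.5249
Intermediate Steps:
o(O, y) = (O + y)/(183 + O)
Q(P, Y) = 5
o(h(-14, 0), -84) + Q(85 - 44, 45 + 64) = (-2 - 84)/(183 - 2) + 5 = -86/181 + 5 = 819/181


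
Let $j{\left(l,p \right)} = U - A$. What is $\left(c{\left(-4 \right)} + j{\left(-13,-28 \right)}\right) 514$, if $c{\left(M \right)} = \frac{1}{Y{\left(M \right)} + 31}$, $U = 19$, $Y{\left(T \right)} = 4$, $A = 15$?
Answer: $\frac{72474}{35} \approx 2070.7$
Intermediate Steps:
$c{\left(M \right)} = \frac{1}{35}$ ($c{\left(M \right)} = \frac{1}{4 + 31} = \frac{1}{35}$)
$j{\left(l,p \right)} = 4$ ($j{\left(l,p \right)} = 19 - 15 = 4$)
$\left(c{\left(-4 \right)} + j{\left(-13,-28 \right)}\right) 514 = \left(\frac{1}{35} + 4\right) 514 = \frac{141}{35} \cdot 514 = \frac{72474}{35}$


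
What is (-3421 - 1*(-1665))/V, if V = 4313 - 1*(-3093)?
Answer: -878/3703 ≈ -0.23711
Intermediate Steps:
V = 7406 (V = 4313 + 3093 = 7406)
(-3421 - 1*(-1665))/V = (-3421 - 1*(-1665))/7406 = (-3421 + 1665)*(1/7406) = -1756*1/7406 = -878/3703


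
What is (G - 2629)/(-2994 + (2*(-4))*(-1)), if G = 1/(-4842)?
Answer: 12729619/14458212 ≈ 0.88044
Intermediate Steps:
G = -1/4842 ≈ -0.00020653
(G - 2629)/(-2994 + (2*(-4))*(-1)) = (-1/4842 - 2629)/(-2994 + (2*(-4))*(-1)) = -12729619/(4842*(-2994 - 8*(-1))) = -12729619/(4842*(-2994 + 8)) = -12729619/4842/(-2986) = -12729619/4842*(-1/2986) = 12729619/14458212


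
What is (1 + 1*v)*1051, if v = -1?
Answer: 0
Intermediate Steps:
(1 + 1*v)*1051 = (1 + 1*(-1))*1051 = (1 - 1)*1051 = 0*1051 = 0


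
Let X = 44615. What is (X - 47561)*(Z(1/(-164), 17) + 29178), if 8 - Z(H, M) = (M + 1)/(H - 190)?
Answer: -893097475836/10387 ≈ -8.5982e+7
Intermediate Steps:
Z(H, M) = 8 - (1 + M)/(-190 + H) (Z(H, M) = 8 - (M + 1)/(H - 190) = 8 - (1 + M)/(-190 + H))
(X - 47561)*(Z(1/(-164), 17) + 29178) = (44615 - 47561)*((-1521 - 1*17 + 8/(-164))/(-190 + 1/(-164)) + 29178) = -2946*((-1521 - 17 + 8*(-1/164))/(-190 - 1/164) + 29178) = -2946*((-1521 - 17 - 2/41)/(-31161/164) + 29178) = -2946*(-164/31161*(-63060/41) + 29178) = -2946*(84080/10387 + 29178) = -2946*303155966/10387 = -893097475836/10387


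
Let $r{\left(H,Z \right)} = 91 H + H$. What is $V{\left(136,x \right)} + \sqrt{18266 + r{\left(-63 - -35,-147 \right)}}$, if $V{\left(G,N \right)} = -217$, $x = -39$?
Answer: $-217 + \sqrt{15690} \approx -91.74$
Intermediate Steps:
$r{\left(H,Z \right)} = 92 H$
$V{\left(136,x \right)} + \sqrt{18266 + r{\left(-63 - -35,-147 \right)}} = -217 + \sqrt{18266 + 92 \left(-63 - -35\right)} = -217 + \sqrt{18266 + 92 \left(-63 + 35\right)} = -217 + \sqrt{18266 + 92 \left(-28\right)} = -217 + \sqrt{18266 - 2576} = -217 + \sqrt{15690}$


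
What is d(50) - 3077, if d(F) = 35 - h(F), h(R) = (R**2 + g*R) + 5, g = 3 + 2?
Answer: -5797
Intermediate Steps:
g = 5
h(R) = 5 + R**2 + 5*R (h(R) = (R**2 + 5*R) + 5 = 5 + R**2 + 5*R)
d(F) = 30 - F**2 - 5*F (d(F) = 35 - (5 + F**2 + 5*F) = 35 + (-5 - F**2 - 5*F) = 30 - F**2 - 5*F)
d(50) - 3077 = (30 - 1*50**2 - 5*50) - 3077 = (30 - 1*2500 - 250) - 3077 = (30 - 2500 - 250) - 3077 = -2720 - 3077 = -5797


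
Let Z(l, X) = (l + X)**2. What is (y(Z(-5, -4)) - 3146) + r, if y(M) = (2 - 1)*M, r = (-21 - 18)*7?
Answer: -3338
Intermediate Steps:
r = -273 (r = -39*7 = -273)
Z(l, X) = (X + l)**2
y(M) = M (y(M) = 1*M = M)
(y(Z(-5, -4)) - 3146) + r = ((-4 - 5)**2 - 3146) - 273 = ((-9)**2 - 3146) - 273 = (81 - 3146) - 273 = -3065 - 273 = -3338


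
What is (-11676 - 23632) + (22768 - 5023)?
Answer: -17563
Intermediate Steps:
(-11676 - 23632) + (22768 - 5023) = -35308 + 17745 = -17563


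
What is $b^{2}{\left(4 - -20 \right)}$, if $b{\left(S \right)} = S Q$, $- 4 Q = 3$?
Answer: $324$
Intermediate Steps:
$Q = - \frac{3}{4}$ ($Q = \left(- \frac{1}{4}\right) 3 = - \frac{3}{4} \approx -0.75$)
$b{\left(S \right)} = - \frac{3 S}{4}$ ($b{\left(S \right)} = S \left(- \frac{3}{4}\right) = - \frac{3 S}{4}$)
$b^{2}{\left(4 - -20 \right)} = \left(- \frac{3 \left(4 - -20\right)}{4}\right)^{2} = \left(- \frac{3 \left(4 + 20\right)}{4}\right)^{2} = \left(\left(- \frac{3}{4}\right) 24\right)^{2} = \left(-18\right)^{2} = 324$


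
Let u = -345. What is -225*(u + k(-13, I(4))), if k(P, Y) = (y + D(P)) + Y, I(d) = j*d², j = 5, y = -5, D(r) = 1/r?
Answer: 789975/13 ≈ 60767.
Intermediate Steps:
D(r) = 1/r
I(d) = 5*d²
k(P, Y) = -5 + Y + 1/P (k(P, Y) = (-5 + 1/P) + Y = -5 + Y + 1/P)
-225*(u + k(-13, I(4))) = -225*(-345 + (-5 + 5*4² + 1/(-13))) = -225*(-345 + (-5 + 5*16 - 1/13)) = -225*(-345 + (-5 + 80 - 1/13)) = -225*(-345 + 974/13) = -225*(-3511/13) = 789975/13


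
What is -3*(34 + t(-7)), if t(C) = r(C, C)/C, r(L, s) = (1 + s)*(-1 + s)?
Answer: -570/7 ≈ -81.429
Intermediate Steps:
t(C) = (-1 + C**2)/C
-3*(34 + t(-7)) = -3*(34 + (-7 - 1/(-7))) = -3*(34 + (-7 - 1*(-1/7))) = -3*(34 + (-7 + 1/7)) = -3*(34 - 48/7) = -3*190/7 = -570/7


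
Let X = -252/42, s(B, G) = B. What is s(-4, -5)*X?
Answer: 24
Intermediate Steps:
X = -6 (X = -252*1/42 = -6)
s(-4, -5)*X = -4*(-6) = 24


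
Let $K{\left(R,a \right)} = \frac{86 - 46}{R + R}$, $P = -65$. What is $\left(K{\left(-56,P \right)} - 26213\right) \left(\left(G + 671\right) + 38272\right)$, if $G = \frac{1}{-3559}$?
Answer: $- \frac{25431857068116}{24913} \approx -1.0208 \cdot 10^{9}$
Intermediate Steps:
$G = - \frac{1}{3559} \approx -0.00028098$
$K{\left(R,a \right)} = \frac{20}{R}$ ($K{\left(R,a \right)} = \frac{40}{2 R} = 40 \frac{1}{2 R} = \frac{20}{R}$)
$\left(K{\left(-56,P \right)} - 26213\right) \left(\left(G + 671\right) + 38272\right) = \left(\frac{20}{-56} - 26213\right) \left(\left(- \frac{1}{3559} + 671\right) + 38272\right) = \left(20 \left(- \frac{1}{56}\right) - 26213\right) \left(\frac{2388088}{3559} + 38272\right) = \left(- \frac{5}{14} - 26213\right) \frac{138598136}{3559} = \left(- \frac{366987}{14}\right) \frac{138598136}{3559} = - \frac{25431857068116}{24913}$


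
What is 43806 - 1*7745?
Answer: 36061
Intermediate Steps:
43806 - 1*7745 = 43806 - 7745 = 36061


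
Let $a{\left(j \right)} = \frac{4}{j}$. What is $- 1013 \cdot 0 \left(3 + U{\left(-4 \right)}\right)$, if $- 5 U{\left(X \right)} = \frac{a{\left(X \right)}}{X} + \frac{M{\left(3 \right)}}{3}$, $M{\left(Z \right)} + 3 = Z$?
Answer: $0$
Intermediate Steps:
$M{\left(Z \right)} = -3 + Z$
$U{\left(X \right)} = - \frac{4}{5 X^{2}}$ ($U{\left(X \right)} = - \frac{\frac{4 \frac{1}{X}}{X} + \frac{-3 + 3}{3}}{5} = - \frac{\frac{4}{X^{2}} + 0 \cdot \frac{1}{3}}{5} = - \frac{\frac{4}{X^{2}} + 0}{5} = - \frac{4 \frac{1}{X^{2}}}{5} = - \frac{4}{5 X^{2}}$)
$- 1013 \cdot 0 \left(3 + U{\left(-4 \right)}\right) = - 1013 \cdot 0 \left(3 - \frac{4}{5 \cdot 16}\right) = - 1013 \cdot 0 \left(3 - \frac{1}{20}\right) = - 1013 \cdot 0 \cdot \frac{59}{20} = \left(-1013\right) 0 = 0$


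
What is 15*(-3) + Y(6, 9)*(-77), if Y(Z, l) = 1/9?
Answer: -482/9 ≈ -53.556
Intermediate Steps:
Y(Z, l) = ⅑
15*(-3) + Y(6, 9)*(-77) = 15*(-3) + (⅑)*(-77) = -45 - 77/9 = -482/9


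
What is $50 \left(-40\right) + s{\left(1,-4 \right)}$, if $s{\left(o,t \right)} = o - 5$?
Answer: $-2004$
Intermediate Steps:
$s{\left(o,t \right)} = -5 + o$ ($s{\left(o,t \right)} = o - 5 = -5 + o$)
$50 \left(-40\right) + s{\left(1,-4 \right)} = 50 \left(-40\right) + \left(-5 + 1\right) = -2000 - 4 = -2004$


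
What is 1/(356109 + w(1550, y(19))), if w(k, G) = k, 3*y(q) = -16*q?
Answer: 1/357659 ≈ 2.7960e-6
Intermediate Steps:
y(q) = -16*q/3 (y(q) = (-16*q)/3 = -16*q/3)
1/(356109 + w(1550, y(19))) = 1/(356109 + 1550) = 1/357659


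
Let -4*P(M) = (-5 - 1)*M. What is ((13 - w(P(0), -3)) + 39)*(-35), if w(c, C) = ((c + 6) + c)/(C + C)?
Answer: -1855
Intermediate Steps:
P(M) = 3*M/2 (P(M) = -(-5 - 1)*M/4 = -(-3)*M/2 = 3*M/2)
w(c, C) = (6 + 2*c)/(2*C) (w(c, C) = ((6 + c) + c)/((2*C)) = (6 + 2*c)*(1/(2*C)) = (6 + 2*c)/(2*C))
((13 - w(P(0), -3)) + 39)*(-35) = ((13 - (3 + (3/2)*0)/(-3)) + 39)*(-35) = ((13 - (-1)*(3 + 0)/3) + 39)*(-35) = ((13 - (-1)*3/3) + 39)*(-35) = ((13 - 1*(-1)) + 39)*(-35) = ((13 + 1) + 39)*(-35) = (14 + 39)*(-35) = 53*(-35) = -1855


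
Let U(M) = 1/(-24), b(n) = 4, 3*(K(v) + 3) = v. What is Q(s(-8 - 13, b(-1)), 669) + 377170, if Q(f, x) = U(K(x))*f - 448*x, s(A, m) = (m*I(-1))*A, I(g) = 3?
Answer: 154937/2 ≈ 77469.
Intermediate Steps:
K(v) = -3 + v/3
s(A, m) = 3*A*m (s(A, m) = (m*3)*A = (3*m)*A = 3*A*m)
U(M) = -1/24
Q(f, x) = -448*x - f/24 (Q(f, x) = -f/24 - 448*x = -448*x - f/24)
Q(s(-8 - 13, b(-1)), 669) + 377170 = (-448*669 - (-8 - 13)*4/8) + 377170 = (-299712 - (-21)*4/8) + 377170 = (-299712 - 1/24*(-252)) + 377170 = (-299712 + 21/2) + 377170 = -599403/2 + 377170 = 154937/2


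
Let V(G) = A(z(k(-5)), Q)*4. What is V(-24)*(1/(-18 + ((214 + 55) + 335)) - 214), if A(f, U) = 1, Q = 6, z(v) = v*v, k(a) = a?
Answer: -250806/293 ≈ -855.99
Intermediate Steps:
z(v) = v²
V(G) = 4 (V(G) = 1*4 = 4)
V(-24)*(1/(-18 + ((214 + 55) + 335)) - 214) = 4*(1/(-18 + ((214 + 55) + 335)) - 214) = 4*(1/(-18 + (269 + 335)) - 214) = 4*(1/(-18 + 604) - 214) = 4*(1/586 - 214) = 4*(-125403/586) = -250806/293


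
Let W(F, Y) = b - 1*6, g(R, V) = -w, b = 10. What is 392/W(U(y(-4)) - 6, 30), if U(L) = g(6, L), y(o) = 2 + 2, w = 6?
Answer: 98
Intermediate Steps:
y(o) = 4
g(R, V) = -6 (g(R, V) = -1*6 = -6)
U(L) = -6
W(F, Y) = 4 (W(F, Y) = 10 - 1*6 = 10 - 6 = 4)
392/W(U(y(-4)) - 6, 30) = 392/4 = 392*(1/4) = 98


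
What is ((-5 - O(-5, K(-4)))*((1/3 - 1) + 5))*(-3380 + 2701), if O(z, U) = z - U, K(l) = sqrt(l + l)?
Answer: -17654*I*sqrt(2)/3 ≈ -8322.2*I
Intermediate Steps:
K(l) = sqrt(2)*sqrt(l) (K(l) = sqrt(2*l) = sqrt(2)*sqrt(l))
((-5 - O(-5, K(-4)))*((1/3 - 1) + 5))*(-3380 + 2701) = ((-5 - (-5 - sqrt(2)*sqrt(-4)))*((1/3 - 1) + 5))*(-3380 + 2701) = ((-5 - (-5 - sqrt(2)*2*I))*((1/3 - 1) + 5))*(-679) = ((-5 - (-5 - 2*I*sqrt(2)))*(-2/3 + 5))*(-679) = ((-5 - (-5 - 2*I*sqrt(2)))*(13/3))*(-679) = ((-5 + (5 + 2*I*sqrt(2)))*(13/3))*(-679) = ((2*I*sqrt(2))*(13/3))*(-679) = (26*I*sqrt(2)/3)*(-679) = -17654*I*sqrt(2)/3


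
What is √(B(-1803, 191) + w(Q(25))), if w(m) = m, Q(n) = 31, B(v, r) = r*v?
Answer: I*√344342 ≈ 586.81*I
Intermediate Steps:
√(B(-1803, 191) + w(Q(25))) = √(191*(-1803) + 31) = √(-344373 + 31) = √(-344342) = I*√344342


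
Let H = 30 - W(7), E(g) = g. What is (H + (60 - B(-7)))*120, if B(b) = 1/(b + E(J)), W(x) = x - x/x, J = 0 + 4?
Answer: 10120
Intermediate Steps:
J = 4
W(x) = -1 + x (W(x) = x - 1*1 = x - 1 = -1 + x)
B(b) = 1/(4 + b) (B(b) = 1/(b + 4) = 1/(4 + b))
H = 24 (H = 30 - (-1 + 7) = 30 - 1*6 = 30 - 6 = 24)
(H + (60 - B(-7)))*120 = (24 + (60 - 1/(4 - 7)))*120 = (24 + (60 - 1/(-3)))*120 = (24 + (60 - 1*(-⅓)))*120 = (24 + (60 + ⅓))*120 = (24 + 181/3)*120 = (253/3)*120 = 10120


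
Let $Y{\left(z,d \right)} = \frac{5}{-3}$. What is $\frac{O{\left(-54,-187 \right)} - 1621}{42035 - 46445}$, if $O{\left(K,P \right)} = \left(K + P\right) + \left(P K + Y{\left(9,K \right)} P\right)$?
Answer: $- \frac{25643}{13230} \approx -1.9382$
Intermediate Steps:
$Y{\left(z,d \right)} = - \frac{5}{3}$ ($Y{\left(z,d \right)} = 5 \left(- \frac{1}{3}\right) = - \frac{5}{3}$)
$O{\left(K,P \right)} = K - \frac{2 P}{3} + K P$ ($O{\left(K,P \right)} = \left(K + P\right) + \left(P K - \frac{5 P}{3}\right) = \left(K + P\right) + \left(K P - \frac{5 P}{3}\right) = \left(K + P\right) + \left(- \frac{5 P}{3} + K P\right) = K - \frac{2 P}{3} + K P$)
$\frac{O{\left(-54,-187 \right)} - 1621}{42035 - 46445} = \frac{\left(-54 - - \frac{374}{3} - -10098\right) - 1621}{42035 - 46445} = \frac{\left(-54 + \frac{374}{3} + 10098\right) - 1621}{-4410} = \left(\frac{30506}{3} - 1621\right) \left(- \frac{1}{4410}\right) = \frac{25643}{3} \left(- \frac{1}{4410}\right) = - \frac{25643}{13230}$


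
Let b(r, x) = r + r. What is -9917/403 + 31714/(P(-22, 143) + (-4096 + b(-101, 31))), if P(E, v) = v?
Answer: -53985877/1674465 ≈ -32.241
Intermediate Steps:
b(r, x) = 2*r
-9917/403 + 31714/(P(-22, 143) + (-4096 + b(-101, 31))) = -9917/403 + 31714/(143 + (-4096 + 2*(-101))) = -9917*1/403 + 31714/(143 + (-4096 - 202)) = -9917/403 + 31714/(143 - 4298) = -9917/403 + 31714/(-4155) = -9917/403 + 31714*(-1/4155) = -9917/403 - 31714/4155 = -53985877/1674465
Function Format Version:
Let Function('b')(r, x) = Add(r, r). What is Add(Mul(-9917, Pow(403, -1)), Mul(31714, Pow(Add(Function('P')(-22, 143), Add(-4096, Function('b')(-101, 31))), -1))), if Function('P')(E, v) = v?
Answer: Rational(-53985877, 1674465) ≈ -32.241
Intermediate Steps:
Function('b')(r, x) = Mul(2, r)
Add(Mul(-9917, Pow(403, -1)), Mul(31714, Pow(Add(Function('P')(-22, 143), Add(-4096, Function('b')(-101, 31))), -1))) = Add(Mul(-9917, Pow(403, -1)), Mul(31714, Pow(Add(143, Add(-4096, Mul(2, -101))), -1))) = Add(Mul(-9917, Rational(1, 403)), Mul(31714, Pow(Add(143, Add(-4096, -202)), -1))) = Add(Rational(-9917, 403), Mul(31714, Pow(Add(143, -4298), -1))) = Add(Rational(-9917, 403), Mul(31714, Pow(-4155, -1))) = Add(Rational(-9917, 403), Mul(31714, Rational(-1, 4155))) = Add(Rational(-9917, 403), Rational(-31714, 4155)) = Rational(-53985877, 1674465)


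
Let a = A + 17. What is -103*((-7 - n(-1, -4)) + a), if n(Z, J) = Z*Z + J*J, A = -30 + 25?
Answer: 1236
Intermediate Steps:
A = -5
n(Z, J) = J**2 + Z**2 (n(Z, J) = Z**2 + J**2 = J**2 + Z**2)
a = 12 (a = -5 + 17 = 12)
-103*((-7 - n(-1, -4)) + a) = -103*((-7 - ((-4)**2 + (-1)**2)) + 12) = -103*((-7 - (16 + 1)) + 12) = -103*((-7 - 1*17) + 12) = -103*((-7 - 17) + 12) = -103*(-24 + 12) = -103*(-12) = 1236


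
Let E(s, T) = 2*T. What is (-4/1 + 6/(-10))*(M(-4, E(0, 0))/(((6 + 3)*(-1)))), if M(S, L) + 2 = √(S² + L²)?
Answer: 46/45 ≈ 1.0222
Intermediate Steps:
M(S, L) = -2 + √(L² + S²) (M(S, L) = -2 + √(S² + L²) = -2 + √(L² + S²))
(-4/1 + 6/(-10))*(M(-4, E(0, 0))/(((6 + 3)*(-1)))) = (-4/1 + 6/(-10))*((-2 + √((2*0)² + (-4)²))/(((6 + 3)*(-1)))) = (-4*1 + 6*(-⅒))*((-2 + √(0² + 16))/((9*(-1)))) = (-4 - ⅗)*((-2 + √(0 + 16))/(-9)) = -23*(-2 + √16)*(-1)/(5*9) = -23*(-2 + 4)*(-1)/(5*9) = -46*(-1)/(5*9) = -23/5*(-2/9) = 46/45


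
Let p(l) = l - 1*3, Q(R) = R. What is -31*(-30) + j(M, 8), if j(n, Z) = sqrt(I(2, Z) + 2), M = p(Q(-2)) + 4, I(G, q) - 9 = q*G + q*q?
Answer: 930 + sqrt(91) ≈ 939.54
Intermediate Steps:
p(l) = -3 + l (p(l) = l - 3 = -3 + l)
I(G, q) = 9 + q**2 + G*q (I(G, q) = 9 + (q*G + q*q) = 9 + (G*q + q**2) = 9 + (q**2 + G*q) = 9 + q**2 + G*q)
M = -1 (M = (-3 - 2) + 4 = -5 + 4 = -1)
j(n, Z) = sqrt(11 + Z**2 + 2*Z) (j(n, Z) = sqrt((9 + Z**2 + 2*Z) + 2) = sqrt(11 + Z**2 + 2*Z))
-31*(-30) + j(M, 8) = -31*(-30) + sqrt(11 + 8**2 + 2*8) = 930 + sqrt(11 + 64 + 16) = 930 + sqrt(91)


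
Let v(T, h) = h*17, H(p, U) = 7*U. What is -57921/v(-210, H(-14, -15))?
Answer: 19307/595 ≈ 32.449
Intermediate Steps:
v(T, h) = 17*h
-57921/v(-210, H(-14, -15)) = -57921/(17*(7*(-15))) = -57921/(17*(-105)) = -57921/(-1785) = -57921*(-1/1785) = 19307/595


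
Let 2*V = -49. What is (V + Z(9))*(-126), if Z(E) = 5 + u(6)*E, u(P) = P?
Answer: -4347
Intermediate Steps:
V = -49/2 (V = (1/2)*(-49) = -49/2 ≈ -24.500)
Z(E) = 5 + 6*E
(V + Z(9))*(-126) = (-49/2 + (5 + 6*9))*(-126) = (-49/2 + (5 + 54))*(-126) = (-49/2 + 59)*(-126) = (69/2)*(-126) = -4347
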